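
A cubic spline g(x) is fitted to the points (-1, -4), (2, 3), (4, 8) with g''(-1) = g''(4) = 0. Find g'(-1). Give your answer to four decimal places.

Put σ_i = g'' at the i-th knot. Here h = (3, 2) and Δ = (7/3, 5/2), so the interior equations h_(i-1)·σ_(i-1) + 2(h_(i-1)+h_i)·σ_i + h_i·σ_(i+1) = 6(Δ_i − Δ_(i-1)) read
  3·σ_0 + 10·σ_1 + 2·σ_2 = 6(Δ_1 - Δ_0) = 1
Natural end conditions: σ_0 = σ_2 = 0.
Solving: σ_0 = 0, σ_1 = 1/10, σ_2 = 0.
On [-1, 2], g'(x) = b_0 + 2c_0·(x + 1) + 3d_0·(x + 1)² with b_0 = Δ_0 - h_0(2σ_0 + σ_1)/6 = 137/60, c_0 = σ_0/2 = 0, d_0 = (σ_1 - σ_0)/(6h_0) = 1/180. So g'(-1) = 137/60.

2.2833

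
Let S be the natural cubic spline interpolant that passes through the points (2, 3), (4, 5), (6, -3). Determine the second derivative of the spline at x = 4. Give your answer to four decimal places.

-3.7500

Put M_i = S'' at the i-th knot. Here h = (2, 2) and Δ = (1, -4), so the interior equations h_(i-1)·M_(i-1) + 2(h_(i-1)+h_i)·M_i + h_i·M_(i+1) = 6(Δ_i − Δ_(i-1)) read
  2·M_0 + 8·M_1 + 2·M_2 = 6(Δ_1 - Δ_0) = -30
Natural end conditions: M_0 = M_2 = 0.
Solving the tridiagonal system: M_0 = 0, M_1 = -15/4, M_2 = 0.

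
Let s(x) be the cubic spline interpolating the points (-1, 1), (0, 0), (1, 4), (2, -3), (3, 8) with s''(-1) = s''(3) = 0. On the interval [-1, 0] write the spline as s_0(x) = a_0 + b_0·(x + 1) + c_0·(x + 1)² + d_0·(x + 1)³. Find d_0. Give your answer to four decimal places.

Put m_i = s'' at the i-th knot. Here h = (1, 1, 1, 1) and Δ = (-1, 4, -7, 11), so the interior equations h_(i-1)·m_(i-1) + 2(h_(i-1)+h_i)·m_i + h_i·m_(i+1) = 6(Δ_i − Δ_(i-1)) read
  1·m_0 + 4·m_1 + 1·m_2 = 6(Δ_1 - Δ_0) = 30
  1·m_1 + 4·m_2 + 1·m_3 = 6(Δ_2 - Δ_1) = -66
  1·m_2 + 4·m_3 + 1·m_4 = 6(Δ_3 - Δ_2) = 108
Natural end conditions: m_0 = m_4 = 0.
Forward elimination and back-substitution give m_0 = 0, m_1 = 411/28, m_2 = -201/7, m_3 = 957/28, m_4 = 0.
On [-1, 0], with s_0(x) = a_0 + b_0·(x + 1) + c_0·(x + 1)² + d_0·(x + 1)³: c_0 = m_0/2 = 0, d_0 = (m_1 - m_0)/(6h_0) = 137/56, b_0 = Δ_0 - h_0(2m_0 + m_1)/6 = -193/56.

2.4464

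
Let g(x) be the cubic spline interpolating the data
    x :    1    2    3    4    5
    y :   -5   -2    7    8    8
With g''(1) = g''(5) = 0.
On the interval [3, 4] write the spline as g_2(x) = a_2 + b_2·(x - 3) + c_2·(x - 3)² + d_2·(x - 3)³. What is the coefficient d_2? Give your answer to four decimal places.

Write σ_i for g''(x_i). With h_i = 1, 1, 1, 1 and divided differences Δ_i = 3, 9, 1, 0, the continuity of g' gives the tridiagonal system
  1·σ_0 + 4·σ_1 + 1·σ_2 = 6(Δ_1 - Δ_0) = 36
  1·σ_1 + 4·σ_2 + 1·σ_3 = 6(Δ_2 - Δ_1) = -48
  1·σ_2 + 4·σ_3 + 1·σ_4 = 6(Δ_3 - Δ_2) = -6
Natural end conditions: σ_0 = σ_4 = 0.
Solving the tridiagonal system: σ_0 = 0, σ_1 = 363/28, σ_2 = -111/7, σ_3 = 69/28, σ_4 = 0.
On [3, 4], with g_2(x) = a_2 + b_2·(x - 3) + c_2·(x - 3)² + d_2·(x - 3)³: c_2 = σ_2/2 = -111/14, d_2 = (σ_3 - σ_2)/(6h_2) = 171/56, b_2 = Δ_2 - h_2(2σ_2 + σ_3)/6 = 47/8.

3.0536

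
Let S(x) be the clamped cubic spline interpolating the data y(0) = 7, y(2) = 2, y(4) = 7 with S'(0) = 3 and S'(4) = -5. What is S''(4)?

-17

Write m_i for S''(x_i). With h_i = 2, 2 and divided differences Δ_i = -5/2, 5/2, the continuity of S' gives the tridiagonal system
  2·m_0 + 8·m_1 + 2·m_2 = 6(Δ_1 - Δ_0) = 30
Clamped end conditions give two more equations: 2h_0·m_0 + h_0·m_1 = 6(Δ_0 - S'(0)) = -33 and h_1·m_1 + 2h_1·m_2 = 6(S'(4) - Δ_1) = -45.
Hence m_0 = -14, m_1 = 23/2, m_2 = -17.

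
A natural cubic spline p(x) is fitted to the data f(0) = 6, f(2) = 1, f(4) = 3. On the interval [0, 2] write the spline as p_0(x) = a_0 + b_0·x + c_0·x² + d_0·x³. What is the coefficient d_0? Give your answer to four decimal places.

0.2188

With m_i denoting the second derivative at x_i, h_i = 2, 2, and Δ_i = (y_(i+1) − y_i)/h_i = -5/2, 1:
  2·m_0 + 8·m_1 + 2·m_2 = 6(Δ_1 - Δ_0) = 21
Natural end conditions: m_0 = m_2 = 0.
Forward elimination and back-substitution give m_0 = 0, m_1 = 21/8, m_2 = 0.
On [0, 2], with p_0(x) = a_0 + b_0·x + c_0·x² + d_0·x³: c_0 = m_0/2 = 0, d_0 = (m_1 - m_0)/(6h_0) = 7/32, b_0 = Δ_0 - h_0(2m_0 + m_1)/6 = -27/8.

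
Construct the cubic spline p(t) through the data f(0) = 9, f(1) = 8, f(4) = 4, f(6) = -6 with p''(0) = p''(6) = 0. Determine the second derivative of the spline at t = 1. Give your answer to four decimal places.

0.6479

Let m_i = p''(x_i). Step sizes h_i = 1, 3, 2; slopes of the chords Δ_i = (y_(i+1) - y_i)/h_i = -1, -4/3, -5.
  1·m_0 + 8·m_1 + 3·m_2 = 6(Δ_1 - Δ_0) = -2
  3·m_1 + 10·m_2 + 2·m_3 = 6(Δ_2 - Δ_1) = -22
Natural end conditions: m_0 = m_3 = 0.
Hence m_0 = 0, m_1 = 46/71, m_2 = -170/71, m_3 = 0.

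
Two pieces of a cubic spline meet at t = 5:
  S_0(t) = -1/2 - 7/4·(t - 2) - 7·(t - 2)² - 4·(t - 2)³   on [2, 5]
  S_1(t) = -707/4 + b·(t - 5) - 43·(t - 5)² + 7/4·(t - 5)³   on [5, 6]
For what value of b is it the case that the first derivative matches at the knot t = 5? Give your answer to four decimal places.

S_0'(t) = -7/4 - 14·(t - 2) - 12·(t - 2)², so S_0'(5) = -607/4. On the right, S_1'(5) = b, so b = -607/4.

-151.7500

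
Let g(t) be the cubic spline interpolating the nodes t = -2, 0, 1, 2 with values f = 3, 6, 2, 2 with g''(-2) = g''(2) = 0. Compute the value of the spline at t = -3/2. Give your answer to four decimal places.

4.8098

With M_i denoting the second derivative at x_i, h_i = 2, 1, 1, and Δ_i = (y_(i+1) − y_i)/h_i = 3/2, -4, 0:
  2·M_0 + 6·M_1 + 1·M_2 = 6(Δ_1 - Δ_0) = -33
  1·M_1 + 4·M_2 + 1·M_3 = 6(Δ_2 - Δ_1) = 24
Natural end conditions: M_0 = M_3 = 0.
Solving: M_0 = 0, M_1 = -156/23, M_2 = 177/23, M_3 = 0.
On [-2, 0], g(t) = 3 + 173/46·(t + 2) + 0·(t + 2)² - 13/23·(t + 2)³.
With (t + 2) = 1/2: g(-3/2) = 885/184.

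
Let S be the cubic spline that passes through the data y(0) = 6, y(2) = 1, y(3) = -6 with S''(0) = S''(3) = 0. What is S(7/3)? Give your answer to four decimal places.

Put σ_i = S'' at the i-th knot. Here h = (2, 1) and Δ = (-5/2, -7), so the interior equations h_(i-1)·σ_(i-1) + 2(h_(i-1)+h_i)·σ_i + h_i·σ_(i+1) = 6(Δ_i − Δ_(i-1)) read
  2·σ_0 + 6·σ_1 + 1·σ_2 = 6(Δ_1 - Δ_0) = -27
Natural end conditions: σ_0 = σ_2 = 0.
Solving the tridiagonal system: σ_0 = 0, σ_1 = -9/2, σ_2 = 0.
On [2, 3], S(x) = 1 - 11/2·(x - 2) - 9/4·(x - 2)² + 3/4·(x - 2)³.
With (x - 2) = 1/3: S(7/3) = -19/18.

-1.0556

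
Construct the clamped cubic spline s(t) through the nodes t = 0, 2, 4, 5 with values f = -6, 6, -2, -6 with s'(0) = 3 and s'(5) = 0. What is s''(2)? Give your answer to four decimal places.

Put σ_i = s'' at the i-th knot. Here h = (2, 2, 1) and Δ = (6, -4, -4), so the interior equations h_(i-1)·σ_(i-1) + 2(h_(i-1)+h_i)·σ_i + h_i·σ_(i+1) = 6(Δ_i − Δ_(i-1)) read
  2·σ_0 + 8·σ_1 + 2·σ_2 = 6(Δ_1 - Δ_0) = -60
  2·σ_1 + 6·σ_2 + 1·σ_3 = 6(Δ_2 - Δ_1) = 0
Clamped end conditions give two more equations: 2h_0·σ_0 + h_0·σ_1 = 6(Δ_0 - s'(0)) = 18 and h_2·σ_2 + 2h_2·σ_3 = 6(s'(5) - Δ_2) = 24.
Forward elimination and back-substitution give σ_0 = 222/23, σ_1 = -237/23, σ_2 = 36/23, σ_3 = 258/23.

-10.3043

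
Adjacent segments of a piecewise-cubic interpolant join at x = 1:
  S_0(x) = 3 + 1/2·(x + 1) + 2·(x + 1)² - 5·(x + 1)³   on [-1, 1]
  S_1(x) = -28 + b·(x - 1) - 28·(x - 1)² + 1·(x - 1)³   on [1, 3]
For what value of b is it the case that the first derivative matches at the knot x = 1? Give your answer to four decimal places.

-51.5000

S_0'(x) = 1/2 + 4·(x + 1) - 15·(x + 1)², so S_0'(1) = -103/2. On the right, S_1'(1) = b, so b = -103/2.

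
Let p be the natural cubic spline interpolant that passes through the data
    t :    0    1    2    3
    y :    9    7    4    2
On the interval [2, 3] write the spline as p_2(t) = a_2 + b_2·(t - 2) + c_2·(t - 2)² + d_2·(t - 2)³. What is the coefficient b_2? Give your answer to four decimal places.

-2.6667

Put M_i = p'' at the i-th knot. Here h = (1, 1, 1) and Δ = (-2, -3, -2), so the interior equations h_(i-1)·M_(i-1) + 2(h_(i-1)+h_i)·M_i + h_i·M_(i+1) = 6(Δ_i − Δ_(i-1)) read
  1·M_0 + 4·M_1 + 1·M_2 = 6(Δ_1 - Δ_0) = -6
  1·M_1 + 4·M_2 + 1·M_3 = 6(Δ_2 - Δ_1) = 6
Natural end conditions: M_0 = M_3 = 0.
Solving the tridiagonal system: M_0 = 0, M_1 = -2, M_2 = 2, M_3 = 0.
On [2, 3], with p_2(t) = a_2 + b_2·(t - 2) + c_2·(t - 2)² + d_2·(t - 2)³: c_2 = M_2/2 = 1, d_2 = (M_3 - M_2)/(6h_2) = -1/3, b_2 = Δ_2 - h_2(2M_2 + M_3)/6 = -8/3.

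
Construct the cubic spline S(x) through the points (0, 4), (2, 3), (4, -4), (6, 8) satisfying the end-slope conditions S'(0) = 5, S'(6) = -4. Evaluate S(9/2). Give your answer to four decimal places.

-0.5688

Put σ_i = S'' at the i-th knot. Here h = (2, 2, 2) and Δ = (-1/2, -7/2, 6), so the interior equations h_(i-1)·σ_(i-1) + 2(h_(i-1)+h_i)·σ_i + h_i·σ_(i+1) = 6(Δ_i − Δ_(i-1)) read
  2·σ_0 + 8·σ_1 + 2·σ_2 = 6(Δ_1 - Δ_0) = -18
  2·σ_1 + 8·σ_2 + 2·σ_3 = 6(Δ_2 - Δ_1) = 57
Clamped end conditions give two more equations: 2h_0·σ_0 + h_0·σ_1 = 6(Δ_0 - S'(0)) = -33 and h_2·σ_2 + 2h_2·σ_3 = 6(S'(6) - Δ_2) = -60.
Solving the tridiagonal system: σ_0 = -31/5, σ_1 = -41/10, σ_2 = 68/5, σ_3 = -109/5.
On [4, 6], S(x) = -4 + 21/5·(x - 4) + 34/5·(x - 4)² - 59/20·(x - 4)³.
With (x - 4) = 1/2: S(9/2) = -91/160.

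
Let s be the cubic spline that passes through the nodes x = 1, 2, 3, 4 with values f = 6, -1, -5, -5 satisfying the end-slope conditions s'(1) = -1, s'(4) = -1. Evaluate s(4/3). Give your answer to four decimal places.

Put m_i = s'' at the i-th knot. Here h = (1, 1, 1) and Δ = (-7, -4, 0), so the interior equations h_(i-1)·m_(i-1) + 2(h_(i-1)+h_i)·m_i + h_i·m_(i+1) = 6(Δ_i − Δ_(i-1)) read
  1·m_0 + 4·m_1 + 1·m_2 = 6(Δ_1 - Δ_0) = 18
  1·m_1 + 4·m_2 + 1·m_3 = 6(Δ_2 - Δ_1) = 24
Clamped end conditions give two more equations: 2h_0·m_0 + h_0·m_1 = 6(Δ_0 - s'(1)) = -36 and h_2·m_2 + 2h_2·m_3 = 6(s'(4) - Δ_2) = -6.
Forward elimination and back-substitution give m_0 = -112/5, m_1 = 44/5, m_2 = 26/5, m_3 = -28/5.
On [1, 2], s(x) = 6 - 1·(x - 1) - 56/5·(x - 1)² + 26/5·(x - 1)³.
With (x - 1) = 1/3: s(4/3) = 623/135.

4.6148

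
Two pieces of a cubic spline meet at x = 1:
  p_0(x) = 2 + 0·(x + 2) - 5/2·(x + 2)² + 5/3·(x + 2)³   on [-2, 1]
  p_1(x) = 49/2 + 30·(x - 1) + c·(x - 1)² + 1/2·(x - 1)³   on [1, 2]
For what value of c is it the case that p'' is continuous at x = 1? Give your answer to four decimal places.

12.5000

p_0''(x) = -5 + 10·(x + 2), so p_0''(1) = 25. On the right, p_1''(1) = 2c, so c = 25/2.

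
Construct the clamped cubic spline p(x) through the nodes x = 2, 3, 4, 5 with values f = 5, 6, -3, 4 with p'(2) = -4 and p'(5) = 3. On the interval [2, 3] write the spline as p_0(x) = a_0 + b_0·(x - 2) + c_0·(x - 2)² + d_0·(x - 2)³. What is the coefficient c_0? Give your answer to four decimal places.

15.7333

Write M_i for p''(x_i). With h_i = 1, 1, 1 and divided differences Δ_i = 1, -9, 7, the continuity of p' gives the tridiagonal system
  1·M_0 + 4·M_1 + 1·M_2 = 6(Δ_1 - Δ_0) = -60
  1·M_1 + 4·M_2 + 1·M_3 = 6(Δ_2 - Δ_1) = 96
Clamped end conditions give two more equations: 2h_0·M_0 + h_0·M_1 = 6(Δ_0 - p'(2)) = 30 and h_2·M_2 + 2h_2·M_3 = 6(p'(5) - Δ_2) = -24.
Solving: M_0 = 472/15, M_1 = -494/15, M_2 = 604/15, M_3 = -482/15.
On [2, 3], with p_0(x) = a_0 + b_0·(x - 2) + c_0·(x - 2)² + d_0·(x - 2)³: c_0 = M_0/2 = 236/15, d_0 = (M_1 - M_0)/(6h_0) = -161/15, b_0 = Δ_0 - h_0(2M_0 + M_1)/6 = -4.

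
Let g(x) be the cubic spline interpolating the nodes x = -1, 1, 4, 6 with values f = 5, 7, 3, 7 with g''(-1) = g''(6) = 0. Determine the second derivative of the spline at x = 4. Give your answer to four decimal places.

2.6593

Write M_i for g''(x_i). With h_i = 2, 3, 2 and divided differences Δ_i = 1, -4/3, 2, the continuity of g' gives the tridiagonal system
  2·M_0 + 10·M_1 + 3·M_2 = 6(Δ_1 - Δ_0) = -14
  3·M_1 + 10·M_2 + 2·M_3 = 6(Δ_2 - Δ_1) = 20
Natural end conditions: M_0 = M_3 = 0.
Hence M_0 = 0, M_1 = -200/91, M_2 = 242/91, M_3 = 0.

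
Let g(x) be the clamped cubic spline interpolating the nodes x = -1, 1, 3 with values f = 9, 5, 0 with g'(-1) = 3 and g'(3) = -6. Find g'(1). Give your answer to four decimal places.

Write M_i for g''(x_i). With h_i = 2, 2 and divided differences Δ_i = -2, -5/2, the continuity of g' gives the tridiagonal system
  2·M_0 + 8·M_1 + 2·M_2 = 6(Δ_1 - Δ_0) = -3
Clamped end conditions give two more equations: 2h_0·M_0 + h_0·M_1 = 6(Δ_0 - g'(-1)) = -30 and h_1·M_1 + 2h_1·M_2 = 6(g'(3) - Δ_1) = -21.
Solving the tridiagonal system: M_0 = -75/8, M_1 = 15/4, M_2 = -57/8.
On [1, 3], g'(x) = b_1 + 2c_1·(x - 1) + 3d_1·(x - 1)² with b_1 = Δ_1 - h_1(2M_1 + M_2)/6 = -21/8, c_1 = M_1/2 = 15/8, d_1 = (M_2 - M_1)/(6h_1) = -29/32. So g'(1) = -21/8.

-2.6250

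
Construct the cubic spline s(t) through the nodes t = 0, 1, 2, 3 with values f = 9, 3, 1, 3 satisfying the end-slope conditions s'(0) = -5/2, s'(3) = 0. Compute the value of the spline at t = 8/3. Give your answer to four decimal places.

Put σ_i = s'' at the i-th knot. Here h = (1, 1, 1) and Δ = (-6, -2, 2), so the interior equations h_(i-1)·σ_(i-1) + 2(h_(i-1)+h_i)·σ_i + h_i·σ_(i+1) = 6(Δ_i − Δ_(i-1)) read
  1·σ_0 + 4·σ_1 + 1·σ_2 = 6(Δ_1 - Δ_0) = 24
  1·σ_1 + 4·σ_2 + 1·σ_3 = 6(Δ_2 - Δ_1) = 24
Clamped end conditions give two more equations: 2h_0·σ_0 + h_0·σ_1 = 6(Δ_0 - s'(0)) = -21 and h_2·σ_2 + 2h_2·σ_3 = 6(s'(3) - Δ_2) = -12.
Hence σ_0 = -218/15, σ_1 = 121/15, σ_2 = 94/15, σ_3 = -137/15.
On [2, 3], s(t) = 1 + 43/30·(t - 2) + 47/15·(t - 2)² - 77/30·(t - 2)³.
With (t - 2) = 2/3: s(8/3) = 1048/405.

2.5877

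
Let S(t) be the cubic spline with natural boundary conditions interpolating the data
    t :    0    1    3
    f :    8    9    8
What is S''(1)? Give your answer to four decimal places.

Write m_i for S''(x_i). With h_i = 1, 2 and divided differences Δ_i = 1, -1/2, the continuity of S' gives the tridiagonal system
  1·m_0 + 6·m_1 + 2·m_2 = 6(Δ_1 - Δ_0) = -9
Natural end conditions: m_0 = m_2 = 0.
Solving: m_0 = 0, m_1 = -3/2, m_2 = 0.

-1.5000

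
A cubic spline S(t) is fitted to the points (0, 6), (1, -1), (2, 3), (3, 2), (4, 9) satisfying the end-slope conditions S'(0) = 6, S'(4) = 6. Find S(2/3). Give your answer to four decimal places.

1.9180

Write M_i for S''(x_i). With h_i = 1, 1, 1, 1 and divided differences Δ_i = -7, 4, -1, 7, the continuity of S' gives the tridiagonal system
  1·M_0 + 4·M_1 + 1·M_2 = 6(Δ_1 - Δ_0) = 66
  1·M_1 + 4·M_2 + 1·M_3 = 6(Δ_2 - Δ_1) = -30
  1·M_2 + 4·M_3 + 1·M_4 = 6(Δ_3 - Δ_2) = 48
Clamped end conditions give two more equations: 2h_0·M_0 + h_0·M_1 = 6(Δ_0 - S'(0)) = -78 and h_3·M_3 + 2h_3·M_4 = 6(S'(4) - Δ_3) = -6.
Solving the tridiagonal system: M_0 = -1599/28, M_1 = 507/14, M_2 = -87/4, M_3 = 291/14, M_4 = -375/28.
On [0, 1], S(t) = 6 + 6·t - 1599/56·t² + 871/56·t³.
With t = 2/3: S(2/3) = 725/378.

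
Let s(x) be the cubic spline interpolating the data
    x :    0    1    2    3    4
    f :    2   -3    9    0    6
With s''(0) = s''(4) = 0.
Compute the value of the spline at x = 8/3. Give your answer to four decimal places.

Write m_i for s''(x_i). With h_i = 1, 1, 1, 1 and divided differences Δ_i = -5, 12, -9, 6, the continuity of s' gives the tridiagonal system
  1·m_0 + 4·m_1 + 1·m_2 = 6(Δ_1 - Δ_0) = 102
  1·m_1 + 4·m_2 + 1·m_3 = 6(Δ_2 - Δ_1) = -126
  1·m_2 + 4·m_3 + 1·m_4 = 6(Δ_3 - Δ_2) = 90
Natural end conditions: m_0 = m_4 = 0.
Solving: m_0 = 0, m_1 = 531/14, m_2 = -348/7, m_3 = 489/14, m_4 = 0.
On [2, 3], s(x) = 9 + 7/4·(x - 2) - 174/7·(x - 2)² + 395/28·(x - 2)³.
With (x - 2) = 2/3: s(8/3) = 1247/378.

3.2989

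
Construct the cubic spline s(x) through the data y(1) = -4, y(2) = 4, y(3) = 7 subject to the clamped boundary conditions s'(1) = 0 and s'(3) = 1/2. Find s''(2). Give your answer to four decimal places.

Put σ_i = s'' at the i-th knot. Here h = (1, 1) and Δ = (8, 3), so the interior equations h_(i-1)·σ_(i-1) + 2(h_(i-1)+h_i)·σ_i + h_i·σ_(i+1) = 6(Δ_i − Δ_(i-1)) read
  1·σ_0 + 4·σ_1 + 1·σ_2 = 6(Δ_1 - Δ_0) = -30
Clamped end conditions give two more equations: 2h_0·σ_0 + h_0·σ_1 = 6(Δ_0 - s'(1)) = 48 and h_1·σ_1 + 2h_1·σ_2 = 6(s'(3) - Δ_1) = -15.
Solving: σ_0 = 127/4, σ_1 = -31/2, σ_2 = 1/4.

-15.5000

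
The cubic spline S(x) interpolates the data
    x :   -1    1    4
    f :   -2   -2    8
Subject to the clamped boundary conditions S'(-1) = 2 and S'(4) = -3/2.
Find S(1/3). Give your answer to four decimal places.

-2.2074

With M_i denoting the second derivative at x_i, h_i = 2, 3, and Δ_i = (y_(i+1) − y_i)/h_i = 0, 10/3:
  2·M_0 + 10·M_1 + 3·M_2 = 6(Δ_1 - Δ_0) = 20
Clamped end conditions give two more equations: 2h_0·M_0 + h_0·M_1 = 6(Δ_0 - S'(-1)) = -12 and h_1·M_1 + 2h_1·M_2 = 6(S'(4) - Δ_1) = -29.
Solving: M_0 = -57/10, M_1 = 27/5, M_2 = -113/15.
On [-1, 1], S(x) = -2 + 2·(x + 1) - 57/20·(x + 1)² + 37/40·(x + 1)³.
With (x + 1) = 4/3: S(1/3) = -298/135.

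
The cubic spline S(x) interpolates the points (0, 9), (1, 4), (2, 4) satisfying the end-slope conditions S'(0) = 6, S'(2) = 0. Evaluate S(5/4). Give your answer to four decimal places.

Put σ_i = S'' at the i-th knot. Here h = (1, 1) and Δ = (-5, 0), so the interior equations h_(i-1)·σ_(i-1) + 2(h_(i-1)+h_i)·σ_i + h_i·σ_(i+1) = 6(Δ_i − Δ_(i-1)) read
  1·σ_0 + 4·σ_1 + 1·σ_2 = 6(Δ_1 - Δ_0) = 30
Clamped end conditions give two more equations: 2h_0·σ_0 + h_0·σ_1 = 6(Δ_0 - S'(0)) = -66 and h_1·σ_1 + 2h_1·σ_2 = 6(S'(2) - Δ_1) = 0.
Forward elimination and back-substitution give σ_0 = -87/2, σ_1 = 21, σ_2 = -21/2.
On [1, 2], S(x) = 4 - 21/4·(x - 1) + 21/2·(x - 1)² - 21/4·(x - 1)³.
With (x - 1) = 1/4: S(5/4) = 835/256.

3.2617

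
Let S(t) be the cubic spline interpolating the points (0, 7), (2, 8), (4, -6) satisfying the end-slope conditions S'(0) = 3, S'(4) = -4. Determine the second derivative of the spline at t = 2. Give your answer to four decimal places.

-7.7500

Write m_i for S''(x_i). With h_i = 2, 2 and divided differences Δ_i = 1/2, -7, the continuity of S' gives the tridiagonal system
  2·m_0 + 8·m_1 + 2·m_2 = 6(Δ_1 - Δ_0) = -45
Clamped end conditions give two more equations: 2h_0·m_0 + h_0·m_1 = 6(Δ_0 - S'(0)) = -15 and h_1·m_1 + 2h_1·m_2 = 6(S'(4) - Δ_1) = 18.
Hence m_0 = 1/8, m_1 = -31/4, m_2 = 67/8.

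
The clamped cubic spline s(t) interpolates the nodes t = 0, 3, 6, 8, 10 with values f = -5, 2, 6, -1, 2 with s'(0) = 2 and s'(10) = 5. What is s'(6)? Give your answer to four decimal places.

Write σ_i for s''(x_i). With h_i = 3, 3, 2, 2 and divided differences Δ_i = 7/3, 4/3, -7/2, 3/2, the continuity of s' gives the tridiagonal system
  3·σ_0 + 12·σ_1 + 3·σ_2 = 6(Δ_1 - Δ_0) = -6
  3·σ_1 + 10·σ_2 + 2·σ_3 = 6(Δ_2 - Δ_1) = -29
  2·σ_2 + 8·σ_3 + 2·σ_4 = 6(Δ_3 - Δ_2) = 30
Clamped end conditions give two more equations: 2h_0·σ_0 + h_0·σ_1 = 6(Δ_0 - s'(0)) = 2 and h_3·σ_3 + 2h_3·σ_4 = 6(s'(10) - Δ_3) = 21.
Solving the tridiagonal system: σ_0 = 13/105, σ_1 = 44/105, σ_2 = -19/5, σ_3 = 271/70, σ_4 = 116/35.
On [6, 8], s'(t) = b_2 + 2c_2·(t - 6) + 3d_2·(t - 6)² with b_2 = Δ_2 - h_2(2σ_2 + σ_3)/6 = -79/35, c_2 = σ_2/2 = -19/10, d_2 = (σ_3 - σ_2)/(6h_2) = 179/280. So s'(6) = -79/35.

-2.2571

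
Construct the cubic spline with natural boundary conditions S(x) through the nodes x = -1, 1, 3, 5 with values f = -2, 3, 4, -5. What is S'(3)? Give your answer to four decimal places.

Let m_i = S''(x_i). Step sizes h_i = 2, 2, 2; slopes of the chords Δ_i = (y_(i+1) - y_i)/h_i = 5/2, 1/2, -9/2.
  2·m_0 + 8·m_1 + 2·m_2 = 6(Δ_1 - Δ_0) = -12
  2·m_1 + 8·m_2 + 2·m_3 = 6(Δ_2 - Δ_1) = -30
Natural end conditions: m_0 = m_3 = 0.
Solving: m_0 = 0, m_1 = -3/5, m_2 = -18/5, m_3 = 0.
On [3, 5], S'(x) = b_2 + 2c_2·(x - 3) + 3d_2·(x - 3)² with b_2 = Δ_2 - h_2(2m_2 + m_3)/6 = -21/10, c_2 = m_2/2 = -9/5, d_2 = (m_3 - m_2)/(6h_2) = 3/10. So S'(3) = -21/10.

-2.1000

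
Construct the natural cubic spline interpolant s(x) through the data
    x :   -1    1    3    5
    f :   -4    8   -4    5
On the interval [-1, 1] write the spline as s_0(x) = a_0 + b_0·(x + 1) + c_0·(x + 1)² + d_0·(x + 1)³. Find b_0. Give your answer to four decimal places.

Put σ_i = s'' at the i-th knot. Here h = (2, 2, 2) and Δ = (6, -6, 9/2), so the interior equations h_(i-1)·σ_(i-1) + 2(h_(i-1)+h_i)·σ_i + h_i·σ_(i+1) = 6(Δ_i − Δ_(i-1)) read
  2·σ_0 + 8·σ_1 + 2·σ_2 = 6(Δ_1 - Δ_0) = -72
  2·σ_1 + 8·σ_2 + 2·σ_3 = 6(Δ_2 - Δ_1) = 63
Natural end conditions: σ_0 = σ_3 = 0.
Solving: σ_0 = 0, σ_1 = -117/10, σ_2 = 54/5, σ_3 = 0.
On [-1, 1], with s_0(x) = a_0 + b_0·(x + 1) + c_0·(x + 1)² + d_0·(x + 1)³: c_0 = σ_0/2 = 0, d_0 = (σ_1 - σ_0)/(6h_0) = -39/40, b_0 = Δ_0 - h_0(2σ_0 + σ_1)/6 = 99/10.

9.9000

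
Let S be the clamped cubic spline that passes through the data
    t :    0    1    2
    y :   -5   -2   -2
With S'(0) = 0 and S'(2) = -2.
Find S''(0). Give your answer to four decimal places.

12.5000

Write M_i for S''(x_i). With h_i = 1, 1 and divided differences Δ_i = 3, 0, the continuity of S' gives the tridiagonal system
  1·M_0 + 4·M_1 + 1·M_2 = 6(Δ_1 - Δ_0) = -18
Clamped end conditions give two more equations: 2h_0·M_0 + h_0·M_1 = 6(Δ_0 - S'(0)) = 18 and h_1·M_1 + 2h_1·M_2 = 6(S'(2) - Δ_1) = -12.
Forward elimination and back-substitution give M_0 = 25/2, M_1 = -7, M_2 = -5/2.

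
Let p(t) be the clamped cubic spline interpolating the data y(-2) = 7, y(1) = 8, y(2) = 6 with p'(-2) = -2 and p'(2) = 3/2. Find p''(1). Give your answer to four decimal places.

-5.2500

With σ_i denoting the second derivative at x_i, h_i = 3, 1, and Δ_i = (y_(i+1) − y_i)/h_i = 1/3, -2:
  3·σ_0 + 8·σ_1 + 1·σ_2 = 6(Δ_1 - Δ_0) = -14
Clamped end conditions give two more equations: 2h_0·σ_0 + h_0·σ_1 = 6(Δ_0 - p'(-2)) = 14 and h_1·σ_1 + 2h_1·σ_2 = 6(p'(2) - Δ_1) = 21.
Solving: σ_0 = 119/24, σ_1 = -21/4, σ_2 = 105/8.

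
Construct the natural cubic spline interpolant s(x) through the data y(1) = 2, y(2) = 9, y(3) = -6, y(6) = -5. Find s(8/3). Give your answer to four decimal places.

With m_i denoting the second derivative at x_i, h_i = 1, 1, 3, and Δ_i = (y_(i+1) − y_i)/h_i = 7, -15, 1/3:
  1·m_0 + 4·m_1 + 1·m_2 = 6(Δ_1 - Δ_0) = -132
  1·m_1 + 8·m_2 + 3·m_3 = 6(Δ_2 - Δ_1) = 92
Natural end conditions: m_0 = m_3 = 0.
Solving: m_0 = 0, m_1 = -1148/31, m_2 = 500/31, m_3 = 0.
On [2, 3], s(x) = 9 - 497/93·(x - 2) - 574/31·(x - 2)² + 824/93·(x - 2)³.
With (x - 2) = 2/3: s(8/3) = -419/2511.

-0.1669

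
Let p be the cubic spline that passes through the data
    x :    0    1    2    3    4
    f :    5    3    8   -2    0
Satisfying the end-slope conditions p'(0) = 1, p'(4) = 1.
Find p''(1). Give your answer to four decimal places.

25.0714

Let M_i = p''(x_i). Step sizes h_i = 1, 1, 1, 1; slopes of the chords Δ_i = (y_(i+1) - y_i)/h_i = -2, 5, -10, 2.
  1·M_0 + 4·M_1 + 1·M_2 = 6(Δ_1 - Δ_0) = 42
  1·M_1 + 4·M_2 + 1·M_3 = 6(Δ_2 - Δ_1) = -90
  1·M_2 + 4·M_3 + 1·M_4 = 6(Δ_3 - Δ_2) = 72
Clamped end conditions give two more equations: 2h_0·M_0 + h_0·M_1 = 6(Δ_0 - p'(0)) = -18 and h_3·M_3 + 2h_3·M_4 = 6(p'(4) - Δ_3) = -6.
Solving the tridiagonal system: M_0 = -603/28, M_1 = 351/14, M_2 = -147/4, M_3 = 447/14, M_4 = -531/28.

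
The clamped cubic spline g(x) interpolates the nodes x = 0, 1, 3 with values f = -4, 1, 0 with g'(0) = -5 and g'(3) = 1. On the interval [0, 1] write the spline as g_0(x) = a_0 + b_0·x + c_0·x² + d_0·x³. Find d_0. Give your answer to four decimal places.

Write M_i for g''(x_i). With h_i = 1, 2 and divided differences Δ_i = 5, -1/2, the continuity of g' gives the tridiagonal system
  1·M_0 + 6·M_1 + 2·M_2 = 6(Δ_1 - Δ_0) = -33
Clamped end conditions give two more equations: 2h_0·M_0 + h_0·M_1 = 6(Δ_0 - g'(0)) = 60 and h_1·M_1 + 2h_1·M_2 = 6(g'(3) - Δ_1) = 9.
Forward elimination and back-substitution give M_0 = 75/2, M_1 = -15, M_2 = 39/4.
On [0, 1], with g_0(x) = a_0 + b_0·x + c_0·x² + d_0·x³: c_0 = M_0/2 = 75/4, d_0 = (M_1 - M_0)/(6h_0) = -35/4, b_0 = Δ_0 - h_0(2M_0 + M_1)/6 = -5.

-8.7500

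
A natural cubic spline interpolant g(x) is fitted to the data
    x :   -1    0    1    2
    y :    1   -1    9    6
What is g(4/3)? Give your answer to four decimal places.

Write M_i for g''(x_i). With h_i = 1, 1, 1 and divided differences Δ_i = -2, 10, -3, the continuity of g' gives the tridiagonal system
  1·M_0 + 4·M_1 + 1·M_2 = 6(Δ_1 - Δ_0) = 72
  1·M_1 + 4·M_2 + 1·M_3 = 6(Δ_2 - Δ_1) = -78
Natural end conditions: M_0 = M_3 = 0.
Solving: M_0 = 0, M_1 = 122/5, M_2 = -128/5, M_3 = 0.
On [1, 2], g(x) = 9 + 83/15·(x - 1) - 64/5·(x - 1)² + 64/15·(x - 1)³.
With (x - 1) = 1/3: g(4/3) = 776/81.

9.5802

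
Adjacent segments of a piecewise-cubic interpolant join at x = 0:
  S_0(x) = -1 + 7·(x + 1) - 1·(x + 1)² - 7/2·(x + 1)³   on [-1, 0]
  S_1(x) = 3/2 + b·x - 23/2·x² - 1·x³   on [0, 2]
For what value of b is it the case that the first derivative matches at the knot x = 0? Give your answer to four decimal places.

-5.5000

S_0'(x) = 7 - 2·(x + 1) - 21/2·(x + 1)², so S_0'(0) = -11/2. On the right, S_1'(0) = b, so b = -11/2.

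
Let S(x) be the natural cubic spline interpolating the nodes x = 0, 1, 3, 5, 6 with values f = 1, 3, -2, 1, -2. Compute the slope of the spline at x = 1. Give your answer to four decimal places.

Put m_i = S'' at the i-th knot. Here h = (1, 2, 2, 1) and Δ = (2, -5/2, 3/2, -3), so the interior equations h_(i-1)·m_(i-1) + 2(h_(i-1)+h_i)·m_i + h_i·m_(i+1) = 6(Δ_i − Δ_(i-1)) read
  1·m_0 + 6·m_1 + 2·m_2 = 6(Δ_1 - Δ_0) = -27
  2·m_1 + 8·m_2 + 2·m_3 = 6(Δ_2 - Δ_1) = 24
  2·m_2 + 6·m_3 + 1·m_4 = 6(Δ_3 - Δ_2) = -27
Natural end conditions: m_0 = m_4 = 0.
Forward elimination and back-substitution give m_0 = 0, m_1 = -33/5, m_2 = 63/10, m_3 = -33/5, m_4 = 0.
On [1, 3], S'(x) = b_1 + 2c_1·(x - 1) + 3d_1·(x - 1)² with b_1 = Δ_1 - h_1(2m_1 + m_2)/6 = -1/5, c_1 = m_1/2 = -33/10, d_1 = (m_2 - m_1)/(6h_1) = 43/40. So S'(1) = -1/5.

-0.2000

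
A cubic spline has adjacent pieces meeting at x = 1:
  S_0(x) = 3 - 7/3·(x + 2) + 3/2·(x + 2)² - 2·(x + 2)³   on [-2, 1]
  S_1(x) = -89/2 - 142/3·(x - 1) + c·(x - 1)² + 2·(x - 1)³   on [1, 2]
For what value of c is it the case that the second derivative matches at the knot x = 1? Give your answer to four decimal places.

S_0''(x) = 3 - 12·(x + 2), so S_0''(1) = -33. On the right, S_1''(1) = 2c, so c = -33/2.

-16.5000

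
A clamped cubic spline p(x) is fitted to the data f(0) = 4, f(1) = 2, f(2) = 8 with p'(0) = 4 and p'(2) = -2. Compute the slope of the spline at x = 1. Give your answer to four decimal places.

Write σ_i for p''(x_i). With h_i = 1, 1 and divided differences Δ_i = -2, 6, the continuity of p' gives the tridiagonal system
  1·σ_0 + 4·σ_1 + 1·σ_2 = 6(Δ_1 - Δ_0) = 48
Clamped end conditions give two more equations: 2h_0·σ_0 + h_0·σ_1 = 6(Δ_0 - p'(0)) = -36 and h_1·σ_1 + 2h_1·σ_2 = 6(p'(2) - Δ_1) = -48.
Hence σ_0 = -33, σ_1 = 30, σ_2 = -39.
On [1, 2], p'(x) = b_1 + 2c_1·(x - 1) + 3d_1·(x - 1)² with b_1 = Δ_1 - h_1(2σ_1 + σ_2)/6 = 5/2, c_1 = σ_1/2 = 15, d_1 = (σ_2 - σ_1)/(6h_1) = -23/2. So p'(1) = 5/2.

2.5000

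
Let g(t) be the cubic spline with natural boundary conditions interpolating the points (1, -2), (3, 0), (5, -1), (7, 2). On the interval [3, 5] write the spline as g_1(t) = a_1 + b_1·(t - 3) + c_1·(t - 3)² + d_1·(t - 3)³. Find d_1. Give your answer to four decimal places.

0.2917

Let σ_i = g''(x_i). Step sizes h_i = 2, 2, 2; slopes of the chords Δ_i = (y_(i+1) - y_i)/h_i = 1, -1/2, 3/2.
  2·σ_0 + 8·σ_1 + 2·σ_2 = 6(Δ_1 - Δ_0) = -9
  2·σ_1 + 8·σ_2 + 2·σ_3 = 6(Δ_2 - Δ_1) = 12
Natural end conditions: σ_0 = σ_3 = 0.
Solving the tridiagonal system: σ_0 = 0, σ_1 = -8/5, σ_2 = 19/10, σ_3 = 0.
On [3, 5], with g_1(t) = a_1 + b_1·(t - 3) + c_1·(t - 3)² + d_1·(t - 3)³: c_1 = σ_1/2 = -4/5, d_1 = (σ_2 - σ_1)/(6h_1) = 7/24, b_1 = Δ_1 - h_1(2σ_1 + σ_2)/6 = -1/15.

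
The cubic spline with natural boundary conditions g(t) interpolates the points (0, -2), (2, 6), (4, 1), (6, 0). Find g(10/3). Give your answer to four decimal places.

With σ_i denoting the second derivative at x_i, h_i = 2, 2, 2, and Δ_i = (y_(i+1) − y_i)/h_i = 4, -5/2, -1/2:
  2·σ_0 + 8·σ_1 + 2·σ_2 = 6(Δ_1 - Δ_0) = -39
  2·σ_1 + 8·σ_2 + 2·σ_3 = 6(Δ_2 - Δ_1) = 12
Natural end conditions: σ_0 = σ_3 = 0.
Hence σ_0 = 0, σ_1 = -28/5, σ_2 = 29/10, σ_3 = 0.
On [2, 4], g(t) = 6 + 4/15·(t - 2) - 14/5·(t - 2)² + 17/24·(t - 2)³.
With (t - 2) = 4/3: g(10/3) = 1238/405.

3.0568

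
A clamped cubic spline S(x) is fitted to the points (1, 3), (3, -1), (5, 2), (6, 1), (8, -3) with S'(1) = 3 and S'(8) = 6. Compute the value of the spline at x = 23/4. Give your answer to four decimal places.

1.6819

Put M_i = S'' at the i-th knot. Here h = (2, 2, 1, 2) and Δ = (-2, 3/2, -1, -2), so the interior equations h_(i-1)·M_(i-1) + 2(h_(i-1)+h_i)·M_i + h_i·M_(i+1) = 6(Δ_i − Δ_(i-1)) read
  2·M_0 + 8·M_1 + 2·M_2 = 6(Δ_1 - Δ_0) = 21
  2·M_1 + 6·M_2 + 1·M_3 = 6(Δ_2 - Δ_1) = -15
  1·M_2 + 6·M_3 + 2·M_4 = 6(Δ_3 - Δ_2) = -6
Clamped end conditions give two more equations: 2h_0·M_0 + h_0·M_1 = 6(Δ_0 - S'(1)) = -30 and h_3·M_3 + 2h_3·M_4 = 6(S'(8) - Δ_3) = 48.
Forward elimination and back-substitution give M_0 = -1293/122, M_1 = 378/61, M_2 = -225/61, M_3 = -321/61, M_4 = 1785/122.
On [5, 6], S(x) = 2 + 135/122·(x - 5) - 225/122·(x - 5)² - 16/61·(x - 5)³.
With (x - 5) = 3/4: S(23/4) = 3283/1952.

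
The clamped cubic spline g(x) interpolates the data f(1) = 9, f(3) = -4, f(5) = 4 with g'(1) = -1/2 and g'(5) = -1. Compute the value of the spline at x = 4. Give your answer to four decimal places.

Write M_i for g''(x_i). With h_i = 2, 2 and divided differences Δ_i = -13/2, 4, the continuity of g' gives the tridiagonal system
  2·M_0 + 8·M_1 + 2·M_2 = 6(Δ_1 - Δ_0) = 63
Clamped end conditions give two more equations: 2h_0·M_0 + h_0·M_1 = 6(Δ_0 - g'(1)) = -36 and h_1·M_1 + 2h_1·M_2 = 6(g'(5) - Δ_1) = -30.
Solving the tridiagonal system: M_0 = -17, M_1 = 16, M_2 = -31/2.
On [3, 5], g(x) = -4 - 3/2·(x - 3) + 8·(x - 3)² - 21/8·(x - 3)³.
With (x - 3) = 1: g(4) = -1/8.

-0.1250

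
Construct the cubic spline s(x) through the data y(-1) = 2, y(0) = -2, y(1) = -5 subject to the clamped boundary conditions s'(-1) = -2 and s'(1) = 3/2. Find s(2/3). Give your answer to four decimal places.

-4.8241

Write M_i for s''(x_i). With h_i = 1, 1 and divided differences Δ_i = -4, -3, the continuity of s' gives the tridiagonal system
  1·M_0 + 4·M_1 + 1·M_2 = 6(Δ_1 - Δ_0) = 6
Clamped end conditions give two more equations: 2h_0·M_0 + h_0·M_1 = 6(Δ_0 - s'(-1)) = -12 and h_1·M_1 + 2h_1·M_2 = 6(s'(1) - Δ_1) = 27.
Solving: M_0 = -23/4, M_1 = -1/2, M_2 = 55/4.
On [0, 1], s(x) = -2 - 41/8·x - 1/4·x² + 19/8·x³.
With x = 2/3: s(2/3) = -521/108.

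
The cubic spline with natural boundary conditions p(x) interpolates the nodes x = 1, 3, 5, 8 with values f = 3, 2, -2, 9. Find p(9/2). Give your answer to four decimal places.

Let M_i = p''(x_i). Step sizes h_i = 2, 2, 3; slopes of the chords Δ_i = (y_(i+1) - y_i)/h_i = -1/2, -2, 11/3.
  2·M_0 + 8·M_1 + 2·M_2 = 6(Δ_1 - Δ_0) = -9
  2·M_1 + 10·M_2 + 3·M_3 = 6(Δ_2 - Δ_1) = 34
Natural end conditions: M_0 = M_3 = 0.
Solving the tridiagonal system: M_0 = 0, M_1 = -79/38, M_2 = 145/38, M_3 = 0.
On [3, 5], p(x) = 2 - 215/114·(x - 3) - 79/76·(x - 3)² + 28/57·(x - 3)³.
With (x - 3) = 3/2: p(9/2) = -459/304.

-1.5099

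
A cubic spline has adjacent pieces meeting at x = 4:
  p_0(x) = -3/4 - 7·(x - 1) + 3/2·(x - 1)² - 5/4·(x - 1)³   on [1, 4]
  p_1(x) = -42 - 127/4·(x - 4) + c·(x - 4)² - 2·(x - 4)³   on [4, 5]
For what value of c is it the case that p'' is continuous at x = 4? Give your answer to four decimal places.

p_0''(x) = 3 - 15/2·(x - 1), so p_0''(4) = -39/2. On the right, p_1''(4) = 2c, so c = -39/4.

-9.7500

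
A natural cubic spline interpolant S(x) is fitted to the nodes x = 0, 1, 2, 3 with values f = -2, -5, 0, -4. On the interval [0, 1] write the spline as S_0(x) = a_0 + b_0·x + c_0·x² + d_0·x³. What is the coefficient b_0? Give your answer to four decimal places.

-5.7333

Put M_i = S'' at the i-th knot. Here h = (1, 1, 1) and Δ = (-3, 5, -4), so the interior equations h_(i-1)·M_(i-1) + 2(h_(i-1)+h_i)·M_i + h_i·M_(i+1) = 6(Δ_i − Δ_(i-1)) read
  1·M_0 + 4·M_1 + 1·M_2 = 6(Δ_1 - Δ_0) = 48
  1·M_1 + 4·M_2 + 1·M_3 = 6(Δ_2 - Δ_1) = -54
Natural end conditions: M_0 = M_3 = 0.
Solving: M_0 = 0, M_1 = 82/5, M_2 = -88/5, M_3 = 0.
On [0, 1], with S_0(x) = a_0 + b_0·x + c_0·x² + d_0·x³: c_0 = M_0/2 = 0, d_0 = (M_1 - M_0)/(6h_0) = 41/15, b_0 = Δ_0 - h_0(2M_0 + M_1)/6 = -86/15.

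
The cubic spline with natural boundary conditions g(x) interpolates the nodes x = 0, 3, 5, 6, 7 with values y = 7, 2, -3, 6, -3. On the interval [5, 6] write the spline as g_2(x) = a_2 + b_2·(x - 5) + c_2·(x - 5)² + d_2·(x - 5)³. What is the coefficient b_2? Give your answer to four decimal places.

Let σ_i = g''(x_i). Step sizes h_i = 3, 2, 1, 1; slopes of the chords Δ_i = (y_(i+1) - y_i)/h_i = -5/3, -5/2, 9, -9.
  3·σ_0 + 10·σ_1 + 2·σ_2 = 6(Δ_1 - Δ_0) = -5
  2·σ_1 + 6·σ_2 + 1·σ_3 = 6(Δ_2 - Δ_1) = 69
  1·σ_2 + 4·σ_3 + 1·σ_4 = 6(Δ_3 - Δ_2) = -108
Natural end conditions: σ_0 = σ_4 = 0.
Hence σ_0 = 0, σ_1 = -883/214, σ_2 = 1940/107, σ_3 = -3374/107, σ_4 = 0.
On [5, 6], with g_2(x) = a_2 + b_2·(x - 5) + c_2·(x - 5)² + d_2·(x - 5)³: c_2 = σ_2/2 = 970/107, d_2 = (σ_3 - σ_2)/(6h_2) = -2657/321, b_2 = Δ_2 - h_2(2σ_2 + σ_3)/6 = 2636/321.

8.2118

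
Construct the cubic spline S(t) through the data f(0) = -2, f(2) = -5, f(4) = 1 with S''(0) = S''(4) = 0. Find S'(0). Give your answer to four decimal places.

With M_i denoting the second derivative at x_i, h_i = 2, 2, and Δ_i = (y_(i+1) − y_i)/h_i = -3/2, 3:
  2·M_0 + 8·M_1 + 2·M_2 = 6(Δ_1 - Δ_0) = 27
Natural end conditions: M_0 = M_2 = 0.
Solving: M_0 = 0, M_1 = 27/8, M_2 = 0.
On [0, 2], S'(t) = b_0 + 2c_0·t + 3d_0·t² with b_0 = Δ_0 - h_0(2M_0 + M_1)/6 = -21/8, c_0 = M_0/2 = 0, d_0 = (M_1 - M_0)/(6h_0) = 9/32. So S'(0) = -21/8.

-2.6250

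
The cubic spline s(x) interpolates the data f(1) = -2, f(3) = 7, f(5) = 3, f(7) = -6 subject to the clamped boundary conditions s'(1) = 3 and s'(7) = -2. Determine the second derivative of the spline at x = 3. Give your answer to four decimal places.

-5.7667

Let M_i = s''(x_i). Step sizes h_i = 2, 2, 2; slopes of the chords Δ_i = (y_(i+1) - y_i)/h_i = 9/2, -2, -9/2.
  2·M_0 + 8·M_1 + 2·M_2 = 6(Δ_1 - Δ_0) = -39
  2·M_1 + 8·M_2 + 2·M_3 = 6(Δ_2 - Δ_1) = -15
Clamped end conditions give two more equations: 2h_0·M_0 + h_0·M_1 = 6(Δ_0 - s'(1)) = 9 and h_2·M_2 + 2h_2·M_3 = 6(s'(7) - Δ_2) = 15.
Solving the tridiagonal system: M_0 = 77/15, M_1 = -173/30, M_2 = -47/30, M_3 = 68/15.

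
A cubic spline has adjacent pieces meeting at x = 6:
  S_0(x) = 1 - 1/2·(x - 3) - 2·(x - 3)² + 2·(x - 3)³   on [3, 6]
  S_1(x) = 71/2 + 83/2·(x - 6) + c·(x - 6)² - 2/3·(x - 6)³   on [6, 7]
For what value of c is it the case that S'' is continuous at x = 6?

16

S_0''(x) = -4 + 12·(x - 3), so S_0''(6) = 32. On the right, S_1''(6) = 2c, so c = 16.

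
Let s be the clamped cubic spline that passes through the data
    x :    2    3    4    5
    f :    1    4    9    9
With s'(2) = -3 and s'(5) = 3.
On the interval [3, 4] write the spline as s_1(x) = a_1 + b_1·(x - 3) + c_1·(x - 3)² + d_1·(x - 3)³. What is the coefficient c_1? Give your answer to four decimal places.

Let m_i = s''(x_i). Step sizes h_i = 1, 1, 1; slopes of the chords Δ_i = (y_(i+1) - y_i)/h_i = 3, 5, 0.
  1·m_0 + 4·m_1 + 1·m_2 = 6(Δ_1 - Δ_0) = 12
  1·m_1 + 4·m_2 + 1·m_3 = 6(Δ_2 - Δ_1) = -30
Clamped end conditions give two more equations: 2h_0·m_0 + h_0·m_1 = 6(Δ_0 - s'(2)) = 36 and h_2·m_2 + 2h_2·m_3 = 6(s'(5) - Δ_2) = 18.
Solving the tridiagonal system: m_0 = 86/5, m_1 = 8/5, m_2 = -58/5, m_3 = 74/5.
On [3, 4], with s_1(x) = a_1 + b_1·(x - 3) + c_1·(x - 3)² + d_1·(x - 3)³: c_1 = m_1/2 = 4/5, d_1 = (m_2 - m_1)/(6h_1) = -11/5, b_1 = Δ_1 - h_1(2m_1 + m_2)/6 = 32/5.

0.8000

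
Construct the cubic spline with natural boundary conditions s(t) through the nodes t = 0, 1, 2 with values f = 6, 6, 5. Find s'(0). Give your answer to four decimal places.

Let m_i = s''(x_i). Step sizes h_i = 1, 1; slopes of the chords Δ_i = (y_(i+1) - y_i)/h_i = 0, -1.
  1·m_0 + 4·m_1 + 1·m_2 = 6(Δ_1 - Δ_0) = -6
Natural end conditions: m_0 = m_2 = 0.
Solving the tridiagonal system: m_0 = 0, m_1 = -3/2, m_2 = 0.
On [0, 1], s'(t) = b_0 + 2c_0·t + 3d_0·t² with b_0 = Δ_0 - h_0(2m_0 + m_1)/6 = 1/4, c_0 = m_0/2 = 0, d_0 = (m_1 - m_0)/(6h_0) = -1/4. So s'(0) = 1/4.

0.2500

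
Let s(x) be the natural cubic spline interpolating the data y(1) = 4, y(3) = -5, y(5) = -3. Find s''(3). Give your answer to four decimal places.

Write σ_i for s''(x_i). With h_i = 2, 2 and divided differences Δ_i = -9/2, 1, the continuity of s' gives the tridiagonal system
  2·σ_0 + 8·σ_1 + 2·σ_2 = 6(Δ_1 - Δ_0) = 33
Natural end conditions: σ_0 = σ_2 = 0.
Forward elimination and back-substitution give σ_0 = 0, σ_1 = 33/8, σ_2 = 0.

4.1250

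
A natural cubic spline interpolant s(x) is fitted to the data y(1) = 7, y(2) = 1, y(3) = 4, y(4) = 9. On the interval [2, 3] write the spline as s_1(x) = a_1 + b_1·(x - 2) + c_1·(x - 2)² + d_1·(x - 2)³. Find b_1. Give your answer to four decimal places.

-1.4667

Write m_i for s''(x_i). With h_i = 1, 1, 1 and divided differences Δ_i = -6, 3, 5, the continuity of s' gives the tridiagonal system
  1·m_0 + 4·m_1 + 1·m_2 = 6(Δ_1 - Δ_0) = 54
  1·m_1 + 4·m_2 + 1·m_3 = 6(Δ_2 - Δ_1) = 12
Natural end conditions: m_0 = m_3 = 0.
Forward elimination and back-substitution give m_0 = 0, m_1 = 68/5, m_2 = -2/5, m_3 = 0.
On [2, 3], with s_1(x) = a_1 + b_1·(x - 2) + c_1·(x - 2)² + d_1·(x - 2)³: c_1 = m_1/2 = 34/5, d_1 = (m_2 - m_1)/(6h_1) = -7/3, b_1 = Δ_1 - h_1(2m_1 + m_2)/6 = -22/15.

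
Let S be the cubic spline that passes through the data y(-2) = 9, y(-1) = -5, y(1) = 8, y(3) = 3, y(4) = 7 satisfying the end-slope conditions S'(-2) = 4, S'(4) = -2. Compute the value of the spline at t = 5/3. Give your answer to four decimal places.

8.0067

With M_i denoting the second derivative at x_i, h_i = 1, 2, 2, 1, and Δ_i = (y_(i+1) − y_i)/h_i = -14, 13/2, -5/2, 4:
  1·M_0 + 6·M_1 + 2·M_2 = 6(Δ_1 - Δ_0) = 123
  2·M_1 + 8·M_2 + 2·M_3 = 6(Δ_2 - Δ_1) = -54
  2·M_2 + 6·M_3 + 1·M_4 = 6(Δ_3 - Δ_2) = 39
Clamped end conditions give two more equations: 2h_0·M_0 + h_0·M_1 = 6(Δ_0 - S'(-2)) = -108 and h_3·M_3 + 2h_3·M_4 = 6(S'(4) - Δ_3) = -36.
Solving the tridiagonal system: M_0 = -1627/22, M_1 = 439/11, M_2 = -85/4, M_3 = 199/11, M_4 = -595/22.
On [1, 3], S(t) = 8 + 62/11·(t - 1) - 85/8·(t - 1)² + 577/176·(t - 1)³.
With (t - 1) = 2/3: S(5/3) = 2378/297.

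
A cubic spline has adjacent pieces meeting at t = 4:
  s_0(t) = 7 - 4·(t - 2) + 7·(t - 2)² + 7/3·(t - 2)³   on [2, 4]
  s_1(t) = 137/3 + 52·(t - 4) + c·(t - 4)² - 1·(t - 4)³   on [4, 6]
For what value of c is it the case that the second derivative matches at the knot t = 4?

21

s_0''(t) = 14 + 14·(t - 2), so s_0''(4) = 42. On the right, s_1''(4) = 2c, so c = 21.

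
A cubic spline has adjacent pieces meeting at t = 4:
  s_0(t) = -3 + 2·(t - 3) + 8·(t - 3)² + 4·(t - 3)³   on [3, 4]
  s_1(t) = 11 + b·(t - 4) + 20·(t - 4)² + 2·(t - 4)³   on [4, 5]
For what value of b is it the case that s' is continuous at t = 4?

s_0'(t) = 2 + 16·(t - 3) + 12·(t - 3)², so s_0'(4) = 30. On the right, s_1'(4) = b, so b = 30.

30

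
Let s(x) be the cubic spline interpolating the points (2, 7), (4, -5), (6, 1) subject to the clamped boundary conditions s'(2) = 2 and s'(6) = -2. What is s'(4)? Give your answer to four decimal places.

-2.2500

Write M_i for s''(x_i). With h_i = 2, 2 and divided differences Δ_i = -6, 3, the continuity of s' gives the tridiagonal system
  2·M_0 + 8·M_1 + 2·M_2 = 6(Δ_1 - Δ_0) = 54
Clamped end conditions give two more equations: 2h_0·M_0 + h_0·M_1 = 6(Δ_0 - s'(2)) = -48 and h_1·M_1 + 2h_1·M_2 = 6(s'(6) - Δ_1) = -30.
Solving: M_0 = -79/4, M_1 = 31/2, M_2 = -61/4.
On [4, 6], s'(x) = b_1 + 2c_1·(x - 4) + 3d_1·(x - 4)² with b_1 = Δ_1 - h_1(2M_1 + M_2)/6 = -9/4, c_1 = M_1/2 = 31/4, d_1 = (M_2 - M_1)/(6h_1) = -41/16. So s'(4) = -9/4.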